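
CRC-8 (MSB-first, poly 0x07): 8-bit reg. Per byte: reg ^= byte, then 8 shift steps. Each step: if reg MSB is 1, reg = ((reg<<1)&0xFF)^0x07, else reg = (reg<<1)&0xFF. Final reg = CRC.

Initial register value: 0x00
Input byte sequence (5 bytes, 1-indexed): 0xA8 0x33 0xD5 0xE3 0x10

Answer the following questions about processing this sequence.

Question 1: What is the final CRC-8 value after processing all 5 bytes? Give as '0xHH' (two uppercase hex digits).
Answer: 0x9A

Derivation:
After byte 1 (0xA8): reg=0x51
After byte 2 (0x33): reg=0x29
After byte 3 (0xD5): reg=0xFA
After byte 4 (0xE3): reg=0x4F
After byte 5 (0x10): reg=0x9A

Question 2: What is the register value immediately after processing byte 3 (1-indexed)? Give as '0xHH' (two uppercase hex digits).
After byte 1 (0xA8): reg=0x51
After byte 2 (0x33): reg=0x29
After byte 3 (0xD5): reg=0xFA

Answer: 0xFA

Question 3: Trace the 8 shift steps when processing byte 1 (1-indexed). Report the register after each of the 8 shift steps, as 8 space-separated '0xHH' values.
Register before byte 1: 0x00
After XOR with byte 0xA8: 0xA8

Answer: 0x57 0xAE 0x5B 0xB6 0x6B 0xD6 0xAB 0x51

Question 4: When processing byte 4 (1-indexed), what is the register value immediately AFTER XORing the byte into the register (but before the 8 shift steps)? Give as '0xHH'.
Register before byte 4: 0xFA
Byte 4: 0xE3
0xFA XOR 0xE3 = 0x19

Answer: 0x19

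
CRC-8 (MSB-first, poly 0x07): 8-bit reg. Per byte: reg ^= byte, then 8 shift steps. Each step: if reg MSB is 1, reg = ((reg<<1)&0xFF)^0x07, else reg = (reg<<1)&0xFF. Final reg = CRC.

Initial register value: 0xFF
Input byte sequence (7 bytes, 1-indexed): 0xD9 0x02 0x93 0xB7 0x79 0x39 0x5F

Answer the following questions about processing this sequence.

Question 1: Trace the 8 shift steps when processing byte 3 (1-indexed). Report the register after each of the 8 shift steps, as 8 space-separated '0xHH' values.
After byte 1 (0xD9): reg=0xF2
After byte 2 (0x02): reg=0xDE
Register before byte 3: 0xDE
After XOR with byte 0x93: 0x4D

Answer: 0x9A 0x33 0x66 0xCC 0x9F 0x39 0x72 0xE4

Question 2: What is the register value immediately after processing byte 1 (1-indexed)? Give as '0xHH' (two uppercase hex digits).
After byte 1 (0xD9): reg=0xF2

Answer: 0xF2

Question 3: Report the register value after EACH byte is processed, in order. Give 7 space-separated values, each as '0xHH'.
0xF2 0xDE 0xE4 0xBE 0x5B 0x29 0x45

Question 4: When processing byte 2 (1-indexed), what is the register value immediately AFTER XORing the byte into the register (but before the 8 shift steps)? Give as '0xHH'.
Answer: 0xF0

Derivation:
Register before byte 2: 0xF2
Byte 2: 0x02
0xF2 XOR 0x02 = 0xF0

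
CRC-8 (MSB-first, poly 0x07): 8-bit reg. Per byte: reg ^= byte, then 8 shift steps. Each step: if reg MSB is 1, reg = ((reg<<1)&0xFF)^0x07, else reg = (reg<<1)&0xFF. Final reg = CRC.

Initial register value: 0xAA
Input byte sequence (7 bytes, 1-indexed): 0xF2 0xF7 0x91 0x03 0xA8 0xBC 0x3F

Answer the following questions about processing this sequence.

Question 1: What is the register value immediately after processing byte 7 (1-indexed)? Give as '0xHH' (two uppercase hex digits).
Answer: 0x76

Derivation:
After byte 1 (0xF2): reg=0x8F
After byte 2 (0xF7): reg=0x6F
After byte 3 (0x91): reg=0xF4
After byte 4 (0x03): reg=0xCB
After byte 5 (0xA8): reg=0x2E
After byte 6 (0xBC): reg=0xF7
After byte 7 (0x3F): reg=0x76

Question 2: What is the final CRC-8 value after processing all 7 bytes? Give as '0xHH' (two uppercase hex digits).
Answer: 0x76

Derivation:
After byte 1 (0xF2): reg=0x8F
After byte 2 (0xF7): reg=0x6F
After byte 3 (0x91): reg=0xF4
After byte 4 (0x03): reg=0xCB
After byte 5 (0xA8): reg=0x2E
After byte 6 (0xBC): reg=0xF7
After byte 7 (0x3F): reg=0x76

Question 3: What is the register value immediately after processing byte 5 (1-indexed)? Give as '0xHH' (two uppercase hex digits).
After byte 1 (0xF2): reg=0x8F
After byte 2 (0xF7): reg=0x6F
After byte 3 (0x91): reg=0xF4
After byte 4 (0x03): reg=0xCB
After byte 5 (0xA8): reg=0x2E

Answer: 0x2E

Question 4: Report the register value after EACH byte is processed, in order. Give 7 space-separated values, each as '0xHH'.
0x8F 0x6F 0xF4 0xCB 0x2E 0xF7 0x76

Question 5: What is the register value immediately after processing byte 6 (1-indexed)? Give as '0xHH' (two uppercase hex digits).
Answer: 0xF7

Derivation:
After byte 1 (0xF2): reg=0x8F
After byte 2 (0xF7): reg=0x6F
After byte 3 (0x91): reg=0xF4
After byte 4 (0x03): reg=0xCB
After byte 5 (0xA8): reg=0x2E
After byte 6 (0xBC): reg=0xF7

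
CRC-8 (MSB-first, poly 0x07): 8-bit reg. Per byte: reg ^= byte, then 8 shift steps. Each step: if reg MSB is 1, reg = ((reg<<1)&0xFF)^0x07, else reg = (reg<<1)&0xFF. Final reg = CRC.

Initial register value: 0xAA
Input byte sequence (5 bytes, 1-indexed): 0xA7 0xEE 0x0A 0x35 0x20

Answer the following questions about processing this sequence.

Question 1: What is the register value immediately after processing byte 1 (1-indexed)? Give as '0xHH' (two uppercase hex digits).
After byte 1 (0xA7): reg=0x23

Answer: 0x23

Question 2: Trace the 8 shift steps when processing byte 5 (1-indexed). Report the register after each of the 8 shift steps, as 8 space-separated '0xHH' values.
Answer: 0x6A 0xD4 0xAF 0x59 0xB2 0x63 0xC6 0x8B

Derivation:
After byte 1 (0xA7): reg=0x23
After byte 2 (0xEE): reg=0x6D
After byte 3 (0x0A): reg=0x32
After byte 4 (0x35): reg=0x15
Register before byte 5: 0x15
After XOR with byte 0x20: 0x35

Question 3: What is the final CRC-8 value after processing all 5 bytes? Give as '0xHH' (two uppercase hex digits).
Answer: 0x8B

Derivation:
After byte 1 (0xA7): reg=0x23
After byte 2 (0xEE): reg=0x6D
After byte 3 (0x0A): reg=0x32
After byte 4 (0x35): reg=0x15
After byte 5 (0x20): reg=0x8B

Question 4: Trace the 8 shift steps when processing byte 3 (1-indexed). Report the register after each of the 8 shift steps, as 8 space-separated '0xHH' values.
Answer: 0xCE 0x9B 0x31 0x62 0xC4 0x8F 0x19 0x32

Derivation:
After byte 1 (0xA7): reg=0x23
After byte 2 (0xEE): reg=0x6D
Register before byte 3: 0x6D
After XOR with byte 0x0A: 0x67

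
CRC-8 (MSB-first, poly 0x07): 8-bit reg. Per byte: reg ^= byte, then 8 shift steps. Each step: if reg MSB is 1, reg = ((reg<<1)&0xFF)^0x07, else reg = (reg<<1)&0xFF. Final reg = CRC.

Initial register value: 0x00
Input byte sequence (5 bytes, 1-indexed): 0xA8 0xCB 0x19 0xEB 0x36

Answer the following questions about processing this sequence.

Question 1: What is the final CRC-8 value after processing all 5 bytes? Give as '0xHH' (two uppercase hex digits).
Answer: 0x04

Derivation:
After byte 1 (0xA8): reg=0x51
After byte 2 (0xCB): reg=0xCF
After byte 3 (0x19): reg=0x2C
After byte 4 (0xEB): reg=0x5B
After byte 5 (0x36): reg=0x04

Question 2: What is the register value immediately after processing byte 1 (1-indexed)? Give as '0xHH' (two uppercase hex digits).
After byte 1 (0xA8): reg=0x51

Answer: 0x51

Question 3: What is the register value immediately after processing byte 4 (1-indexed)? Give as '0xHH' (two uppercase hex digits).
After byte 1 (0xA8): reg=0x51
After byte 2 (0xCB): reg=0xCF
After byte 3 (0x19): reg=0x2C
After byte 4 (0xEB): reg=0x5B

Answer: 0x5B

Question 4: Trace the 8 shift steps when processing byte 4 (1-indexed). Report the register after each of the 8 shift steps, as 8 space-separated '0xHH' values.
Answer: 0x89 0x15 0x2A 0x54 0xA8 0x57 0xAE 0x5B

Derivation:
After byte 1 (0xA8): reg=0x51
After byte 2 (0xCB): reg=0xCF
After byte 3 (0x19): reg=0x2C
Register before byte 4: 0x2C
After XOR with byte 0xEB: 0xC7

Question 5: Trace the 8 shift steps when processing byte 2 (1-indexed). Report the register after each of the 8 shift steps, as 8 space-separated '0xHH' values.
After byte 1 (0xA8): reg=0x51
Register before byte 2: 0x51
After XOR with byte 0xCB: 0x9A

Answer: 0x33 0x66 0xCC 0x9F 0x39 0x72 0xE4 0xCF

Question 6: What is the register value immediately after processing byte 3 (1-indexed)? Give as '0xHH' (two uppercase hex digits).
After byte 1 (0xA8): reg=0x51
After byte 2 (0xCB): reg=0xCF
After byte 3 (0x19): reg=0x2C

Answer: 0x2C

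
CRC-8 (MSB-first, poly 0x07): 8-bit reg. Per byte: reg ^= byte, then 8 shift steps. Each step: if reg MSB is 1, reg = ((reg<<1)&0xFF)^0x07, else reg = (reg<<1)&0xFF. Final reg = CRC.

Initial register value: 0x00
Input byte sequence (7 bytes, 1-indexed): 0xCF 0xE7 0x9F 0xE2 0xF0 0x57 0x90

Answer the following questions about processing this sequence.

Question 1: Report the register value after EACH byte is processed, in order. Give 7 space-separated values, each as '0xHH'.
0x63 0x95 0x36 0x22 0x30 0x32 0x67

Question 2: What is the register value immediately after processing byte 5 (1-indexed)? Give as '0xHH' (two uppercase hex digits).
Answer: 0x30

Derivation:
After byte 1 (0xCF): reg=0x63
After byte 2 (0xE7): reg=0x95
After byte 3 (0x9F): reg=0x36
After byte 4 (0xE2): reg=0x22
After byte 5 (0xF0): reg=0x30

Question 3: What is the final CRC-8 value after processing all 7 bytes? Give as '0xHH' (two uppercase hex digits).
Answer: 0x67

Derivation:
After byte 1 (0xCF): reg=0x63
After byte 2 (0xE7): reg=0x95
After byte 3 (0x9F): reg=0x36
After byte 4 (0xE2): reg=0x22
After byte 5 (0xF0): reg=0x30
After byte 6 (0x57): reg=0x32
After byte 7 (0x90): reg=0x67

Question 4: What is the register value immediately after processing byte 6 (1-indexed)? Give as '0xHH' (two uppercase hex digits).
Answer: 0x32

Derivation:
After byte 1 (0xCF): reg=0x63
After byte 2 (0xE7): reg=0x95
After byte 3 (0x9F): reg=0x36
After byte 4 (0xE2): reg=0x22
After byte 5 (0xF0): reg=0x30
After byte 6 (0x57): reg=0x32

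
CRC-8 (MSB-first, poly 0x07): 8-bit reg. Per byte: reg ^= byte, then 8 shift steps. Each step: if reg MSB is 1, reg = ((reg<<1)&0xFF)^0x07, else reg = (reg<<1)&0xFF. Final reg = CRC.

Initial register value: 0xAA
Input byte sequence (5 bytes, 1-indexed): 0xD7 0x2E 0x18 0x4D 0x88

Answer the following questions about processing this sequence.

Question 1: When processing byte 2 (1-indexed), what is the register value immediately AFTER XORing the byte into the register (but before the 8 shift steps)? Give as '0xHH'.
Register before byte 2: 0x74
Byte 2: 0x2E
0x74 XOR 0x2E = 0x5A

Answer: 0x5A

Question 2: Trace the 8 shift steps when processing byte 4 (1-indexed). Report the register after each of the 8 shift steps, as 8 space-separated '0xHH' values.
Answer: 0x11 0x22 0x44 0x88 0x17 0x2E 0x5C 0xB8

Derivation:
After byte 1 (0xD7): reg=0x74
After byte 2 (0x2E): reg=0x81
After byte 3 (0x18): reg=0xC6
Register before byte 4: 0xC6
After XOR with byte 0x4D: 0x8B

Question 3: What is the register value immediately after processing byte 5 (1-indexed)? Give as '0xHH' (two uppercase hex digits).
After byte 1 (0xD7): reg=0x74
After byte 2 (0x2E): reg=0x81
After byte 3 (0x18): reg=0xC6
After byte 4 (0x4D): reg=0xB8
After byte 5 (0x88): reg=0x90

Answer: 0x90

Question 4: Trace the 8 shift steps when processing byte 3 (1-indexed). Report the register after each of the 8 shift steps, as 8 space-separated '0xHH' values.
After byte 1 (0xD7): reg=0x74
After byte 2 (0x2E): reg=0x81
Register before byte 3: 0x81
After XOR with byte 0x18: 0x99

Answer: 0x35 0x6A 0xD4 0xAF 0x59 0xB2 0x63 0xC6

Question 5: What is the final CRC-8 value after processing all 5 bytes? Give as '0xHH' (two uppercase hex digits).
After byte 1 (0xD7): reg=0x74
After byte 2 (0x2E): reg=0x81
After byte 3 (0x18): reg=0xC6
After byte 4 (0x4D): reg=0xB8
After byte 5 (0x88): reg=0x90

Answer: 0x90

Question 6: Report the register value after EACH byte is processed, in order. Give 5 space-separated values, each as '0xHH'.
0x74 0x81 0xC6 0xB8 0x90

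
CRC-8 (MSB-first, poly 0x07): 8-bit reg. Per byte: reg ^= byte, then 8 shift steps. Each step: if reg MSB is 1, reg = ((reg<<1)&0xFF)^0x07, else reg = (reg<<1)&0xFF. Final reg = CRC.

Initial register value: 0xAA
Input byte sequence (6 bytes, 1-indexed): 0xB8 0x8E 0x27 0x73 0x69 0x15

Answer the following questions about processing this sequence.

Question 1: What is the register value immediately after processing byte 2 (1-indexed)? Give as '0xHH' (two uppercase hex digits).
After byte 1 (0xB8): reg=0x7E
After byte 2 (0x8E): reg=0xDE

Answer: 0xDE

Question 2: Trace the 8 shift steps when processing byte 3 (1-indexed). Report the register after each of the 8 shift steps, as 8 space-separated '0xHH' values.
After byte 1 (0xB8): reg=0x7E
After byte 2 (0x8E): reg=0xDE
Register before byte 3: 0xDE
After XOR with byte 0x27: 0xF9

Answer: 0xF5 0xED 0xDD 0xBD 0x7D 0xFA 0xF3 0xE1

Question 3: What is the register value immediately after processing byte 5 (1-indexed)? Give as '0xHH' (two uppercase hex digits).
Answer: 0xD3

Derivation:
After byte 1 (0xB8): reg=0x7E
After byte 2 (0x8E): reg=0xDE
After byte 3 (0x27): reg=0xE1
After byte 4 (0x73): reg=0xF7
After byte 5 (0x69): reg=0xD3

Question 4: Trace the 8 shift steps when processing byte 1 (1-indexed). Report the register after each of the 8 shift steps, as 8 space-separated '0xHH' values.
Answer: 0x24 0x48 0x90 0x27 0x4E 0x9C 0x3F 0x7E

Derivation:
Register before byte 1: 0xAA
After XOR with byte 0xB8: 0x12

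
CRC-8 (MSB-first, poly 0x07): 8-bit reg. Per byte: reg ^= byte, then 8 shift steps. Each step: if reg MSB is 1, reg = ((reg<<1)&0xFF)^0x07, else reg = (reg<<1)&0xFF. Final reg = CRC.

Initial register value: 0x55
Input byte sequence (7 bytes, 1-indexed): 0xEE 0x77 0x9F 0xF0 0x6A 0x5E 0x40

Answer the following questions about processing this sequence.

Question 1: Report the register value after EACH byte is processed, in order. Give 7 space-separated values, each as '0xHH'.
0x28 0x9A 0x1B 0x9F 0xC5 0xC8 0xB1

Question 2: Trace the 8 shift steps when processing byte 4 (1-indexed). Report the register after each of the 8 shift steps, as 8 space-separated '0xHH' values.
After byte 1 (0xEE): reg=0x28
After byte 2 (0x77): reg=0x9A
After byte 3 (0x9F): reg=0x1B
Register before byte 4: 0x1B
After XOR with byte 0xF0: 0xEB

Answer: 0xD1 0xA5 0x4D 0x9A 0x33 0x66 0xCC 0x9F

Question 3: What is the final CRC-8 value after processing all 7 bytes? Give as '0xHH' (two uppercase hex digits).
After byte 1 (0xEE): reg=0x28
After byte 2 (0x77): reg=0x9A
After byte 3 (0x9F): reg=0x1B
After byte 4 (0xF0): reg=0x9F
After byte 5 (0x6A): reg=0xC5
After byte 6 (0x5E): reg=0xC8
After byte 7 (0x40): reg=0xB1

Answer: 0xB1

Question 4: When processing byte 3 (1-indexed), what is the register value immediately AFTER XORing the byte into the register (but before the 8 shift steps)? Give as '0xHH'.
Register before byte 3: 0x9A
Byte 3: 0x9F
0x9A XOR 0x9F = 0x05

Answer: 0x05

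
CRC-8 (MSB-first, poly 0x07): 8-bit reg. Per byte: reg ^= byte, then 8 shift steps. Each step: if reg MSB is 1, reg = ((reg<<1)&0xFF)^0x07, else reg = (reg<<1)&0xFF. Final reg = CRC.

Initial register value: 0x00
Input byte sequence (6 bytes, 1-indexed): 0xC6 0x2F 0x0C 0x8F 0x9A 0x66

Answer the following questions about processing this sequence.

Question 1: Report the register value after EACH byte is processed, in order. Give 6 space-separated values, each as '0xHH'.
0x5C 0x5E 0xB9 0x82 0x48 0xCA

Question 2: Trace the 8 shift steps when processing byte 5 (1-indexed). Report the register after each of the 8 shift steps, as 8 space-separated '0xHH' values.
After byte 1 (0xC6): reg=0x5C
After byte 2 (0x2F): reg=0x5E
After byte 3 (0x0C): reg=0xB9
After byte 4 (0x8F): reg=0x82
Register before byte 5: 0x82
After XOR with byte 0x9A: 0x18

Answer: 0x30 0x60 0xC0 0x87 0x09 0x12 0x24 0x48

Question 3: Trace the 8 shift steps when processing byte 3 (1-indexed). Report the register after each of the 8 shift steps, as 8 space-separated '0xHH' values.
After byte 1 (0xC6): reg=0x5C
After byte 2 (0x2F): reg=0x5E
Register before byte 3: 0x5E
After XOR with byte 0x0C: 0x52

Answer: 0xA4 0x4F 0x9E 0x3B 0x76 0xEC 0xDF 0xB9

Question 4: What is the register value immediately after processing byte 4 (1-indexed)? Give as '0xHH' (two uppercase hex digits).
After byte 1 (0xC6): reg=0x5C
After byte 2 (0x2F): reg=0x5E
After byte 3 (0x0C): reg=0xB9
After byte 4 (0x8F): reg=0x82

Answer: 0x82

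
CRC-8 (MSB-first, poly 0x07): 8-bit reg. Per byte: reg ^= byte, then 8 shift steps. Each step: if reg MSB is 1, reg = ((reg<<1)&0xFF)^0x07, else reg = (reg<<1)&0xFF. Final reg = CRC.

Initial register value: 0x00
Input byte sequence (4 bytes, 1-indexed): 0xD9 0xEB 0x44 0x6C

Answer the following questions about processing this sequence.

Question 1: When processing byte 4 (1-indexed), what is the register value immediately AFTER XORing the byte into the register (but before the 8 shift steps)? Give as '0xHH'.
Answer: 0x76

Derivation:
Register before byte 4: 0x1A
Byte 4: 0x6C
0x1A XOR 0x6C = 0x76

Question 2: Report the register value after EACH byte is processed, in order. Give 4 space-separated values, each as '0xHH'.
0x01 0x98 0x1A 0x45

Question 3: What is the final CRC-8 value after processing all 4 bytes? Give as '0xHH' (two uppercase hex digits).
Answer: 0x45

Derivation:
After byte 1 (0xD9): reg=0x01
After byte 2 (0xEB): reg=0x98
After byte 3 (0x44): reg=0x1A
After byte 4 (0x6C): reg=0x45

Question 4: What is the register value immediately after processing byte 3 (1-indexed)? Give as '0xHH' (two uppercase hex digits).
Answer: 0x1A

Derivation:
After byte 1 (0xD9): reg=0x01
After byte 2 (0xEB): reg=0x98
After byte 3 (0x44): reg=0x1A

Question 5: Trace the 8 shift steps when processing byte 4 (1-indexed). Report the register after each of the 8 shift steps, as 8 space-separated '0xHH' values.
After byte 1 (0xD9): reg=0x01
After byte 2 (0xEB): reg=0x98
After byte 3 (0x44): reg=0x1A
Register before byte 4: 0x1A
After XOR with byte 0x6C: 0x76

Answer: 0xEC 0xDF 0xB9 0x75 0xEA 0xD3 0xA1 0x45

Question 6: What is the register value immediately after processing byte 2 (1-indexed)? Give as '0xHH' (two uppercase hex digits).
Answer: 0x98

Derivation:
After byte 1 (0xD9): reg=0x01
After byte 2 (0xEB): reg=0x98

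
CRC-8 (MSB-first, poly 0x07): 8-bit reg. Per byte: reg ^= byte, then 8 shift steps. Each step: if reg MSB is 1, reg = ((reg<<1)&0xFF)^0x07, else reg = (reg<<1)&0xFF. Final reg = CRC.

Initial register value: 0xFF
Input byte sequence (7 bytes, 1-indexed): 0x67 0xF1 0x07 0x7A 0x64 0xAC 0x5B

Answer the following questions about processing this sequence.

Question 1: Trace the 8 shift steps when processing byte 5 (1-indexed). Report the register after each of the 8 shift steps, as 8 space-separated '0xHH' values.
Answer: 0x19 0x32 0x64 0xC8 0x97 0x29 0x52 0xA4

Derivation:
After byte 1 (0x67): reg=0xC1
After byte 2 (0xF1): reg=0x90
After byte 3 (0x07): reg=0xEC
After byte 4 (0x7A): reg=0xEB
Register before byte 5: 0xEB
After XOR with byte 0x64: 0x8F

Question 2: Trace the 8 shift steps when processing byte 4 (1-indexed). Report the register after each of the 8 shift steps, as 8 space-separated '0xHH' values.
After byte 1 (0x67): reg=0xC1
After byte 2 (0xF1): reg=0x90
After byte 3 (0x07): reg=0xEC
Register before byte 4: 0xEC
After XOR with byte 0x7A: 0x96

Answer: 0x2B 0x56 0xAC 0x5F 0xBE 0x7B 0xF6 0xEB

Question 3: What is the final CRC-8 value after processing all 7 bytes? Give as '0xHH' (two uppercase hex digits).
After byte 1 (0x67): reg=0xC1
After byte 2 (0xF1): reg=0x90
After byte 3 (0x07): reg=0xEC
After byte 4 (0x7A): reg=0xEB
After byte 5 (0x64): reg=0xA4
After byte 6 (0xAC): reg=0x38
After byte 7 (0x5B): reg=0x2E

Answer: 0x2E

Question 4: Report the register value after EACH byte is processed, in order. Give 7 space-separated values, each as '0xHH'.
0xC1 0x90 0xEC 0xEB 0xA4 0x38 0x2E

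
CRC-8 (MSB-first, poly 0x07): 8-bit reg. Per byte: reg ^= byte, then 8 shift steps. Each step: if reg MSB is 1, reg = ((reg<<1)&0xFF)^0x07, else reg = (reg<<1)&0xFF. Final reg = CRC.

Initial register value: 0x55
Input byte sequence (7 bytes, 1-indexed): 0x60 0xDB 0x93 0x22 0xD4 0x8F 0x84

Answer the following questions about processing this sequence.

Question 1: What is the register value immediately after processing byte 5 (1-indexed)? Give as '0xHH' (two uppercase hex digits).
After byte 1 (0x60): reg=0x8B
After byte 2 (0xDB): reg=0xB7
After byte 3 (0x93): reg=0xFC
After byte 4 (0x22): reg=0x14
After byte 5 (0xD4): reg=0x4E

Answer: 0x4E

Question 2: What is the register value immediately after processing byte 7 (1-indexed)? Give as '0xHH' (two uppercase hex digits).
Answer: 0x6D

Derivation:
After byte 1 (0x60): reg=0x8B
After byte 2 (0xDB): reg=0xB7
After byte 3 (0x93): reg=0xFC
After byte 4 (0x22): reg=0x14
After byte 5 (0xD4): reg=0x4E
After byte 6 (0x8F): reg=0x49
After byte 7 (0x84): reg=0x6D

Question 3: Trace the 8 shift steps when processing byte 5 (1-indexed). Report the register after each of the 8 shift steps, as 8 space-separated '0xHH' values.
After byte 1 (0x60): reg=0x8B
After byte 2 (0xDB): reg=0xB7
After byte 3 (0x93): reg=0xFC
After byte 4 (0x22): reg=0x14
Register before byte 5: 0x14
After XOR with byte 0xD4: 0xC0

Answer: 0x87 0x09 0x12 0x24 0x48 0x90 0x27 0x4E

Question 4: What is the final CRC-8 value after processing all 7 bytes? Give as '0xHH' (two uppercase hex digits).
Answer: 0x6D

Derivation:
After byte 1 (0x60): reg=0x8B
After byte 2 (0xDB): reg=0xB7
After byte 3 (0x93): reg=0xFC
After byte 4 (0x22): reg=0x14
After byte 5 (0xD4): reg=0x4E
After byte 6 (0x8F): reg=0x49
After byte 7 (0x84): reg=0x6D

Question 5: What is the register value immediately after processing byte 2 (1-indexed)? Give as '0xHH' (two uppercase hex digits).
Answer: 0xB7

Derivation:
After byte 1 (0x60): reg=0x8B
After byte 2 (0xDB): reg=0xB7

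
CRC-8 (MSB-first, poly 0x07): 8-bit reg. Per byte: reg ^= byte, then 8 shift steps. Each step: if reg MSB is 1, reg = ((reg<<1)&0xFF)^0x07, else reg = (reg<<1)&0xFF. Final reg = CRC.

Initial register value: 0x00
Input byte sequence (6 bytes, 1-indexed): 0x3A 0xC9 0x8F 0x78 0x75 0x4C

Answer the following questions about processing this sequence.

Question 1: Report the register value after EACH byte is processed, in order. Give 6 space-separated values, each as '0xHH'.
0xA6 0x0A 0x92 0x98 0x8D 0x49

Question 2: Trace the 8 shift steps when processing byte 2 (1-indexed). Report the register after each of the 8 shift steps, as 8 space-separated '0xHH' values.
Answer: 0xDE 0xBB 0x71 0xE2 0xC3 0x81 0x05 0x0A

Derivation:
After byte 1 (0x3A): reg=0xA6
Register before byte 2: 0xA6
After XOR with byte 0xC9: 0x6F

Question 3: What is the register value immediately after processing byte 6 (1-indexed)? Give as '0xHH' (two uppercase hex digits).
Answer: 0x49

Derivation:
After byte 1 (0x3A): reg=0xA6
After byte 2 (0xC9): reg=0x0A
After byte 3 (0x8F): reg=0x92
After byte 4 (0x78): reg=0x98
After byte 5 (0x75): reg=0x8D
After byte 6 (0x4C): reg=0x49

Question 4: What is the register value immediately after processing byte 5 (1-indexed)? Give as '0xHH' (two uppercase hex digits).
Answer: 0x8D

Derivation:
After byte 1 (0x3A): reg=0xA6
After byte 2 (0xC9): reg=0x0A
After byte 3 (0x8F): reg=0x92
After byte 4 (0x78): reg=0x98
After byte 5 (0x75): reg=0x8D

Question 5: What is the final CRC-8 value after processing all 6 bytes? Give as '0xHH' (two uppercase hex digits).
Answer: 0x49

Derivation:
After byte 1 (0x3A): reg=0xA6
After byte 2 (0xC9): reg=0x0A
After byte 3 (0x8F): reg=0x92
After byte 4 (0x78): reg=0x98
After byte 5 (0x75): reg=0x8D
After byte 6 (0x4C): reg=0x49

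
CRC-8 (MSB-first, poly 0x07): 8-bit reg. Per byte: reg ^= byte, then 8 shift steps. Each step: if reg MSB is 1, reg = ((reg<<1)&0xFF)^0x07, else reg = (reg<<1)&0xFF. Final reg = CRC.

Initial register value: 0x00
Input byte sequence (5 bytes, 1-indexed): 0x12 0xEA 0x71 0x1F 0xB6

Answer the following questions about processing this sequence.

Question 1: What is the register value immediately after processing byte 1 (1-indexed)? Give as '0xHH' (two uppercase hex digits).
After byte 1 (0x12): reg=0x7E

Answer: 0x7E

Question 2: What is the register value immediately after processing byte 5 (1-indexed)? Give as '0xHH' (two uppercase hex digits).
After byte 1 (0x12): reg=0x7E
After byte 2 (0xEA): reg=0xE5
After byte 3 (0x71): reg=0xE5
After byte 4 (0x1F): reg=0xE8
After byte 5 (0xB6): reg=0x9D

Answer: 0x9D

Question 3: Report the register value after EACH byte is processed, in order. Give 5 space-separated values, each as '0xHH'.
0x7E 0xE5 0xE5 0xE8 0x9D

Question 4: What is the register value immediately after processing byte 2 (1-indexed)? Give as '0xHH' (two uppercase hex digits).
Answer: 0xE5

Derivation:
After byte 1 (0x12): reg=0x7E
After byte 2 (0xEA): reg=0xE5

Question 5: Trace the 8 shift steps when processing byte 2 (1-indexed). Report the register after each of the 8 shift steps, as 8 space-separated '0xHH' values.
Answer: 0x2F 0x5E 0xBC 0x7F 0xFE 0xFB 0xF1 0xE5

Derivation:
After byte 1 (0x12): reg=0x7E
Register before byte 2: 0x7E
After XOR with byte 0xEA: 0x94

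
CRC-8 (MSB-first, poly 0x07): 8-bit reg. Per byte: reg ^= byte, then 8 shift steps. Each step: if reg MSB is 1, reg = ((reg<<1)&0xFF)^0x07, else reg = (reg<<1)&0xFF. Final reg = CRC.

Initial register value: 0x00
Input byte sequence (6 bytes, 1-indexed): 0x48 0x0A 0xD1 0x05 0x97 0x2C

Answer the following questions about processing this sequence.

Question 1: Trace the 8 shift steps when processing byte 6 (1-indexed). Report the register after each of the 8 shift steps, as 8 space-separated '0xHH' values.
Answer: 0x17 0x2E 0x5C 0xB8 0x77 0xEE 0xDB 0xB1

Derivation:
After byte 1 (0x48): reg=0xFF
After byte 2 (0x0A): reg=0xC5
After byte 3 (0xD1): reg=0x6C
After byte 4 (0x05): reg=0x18
After byte 5 (0x97): reg=0xA4
Register before byte 6: 0xA4
After XOR with byte 0x2C: 0x88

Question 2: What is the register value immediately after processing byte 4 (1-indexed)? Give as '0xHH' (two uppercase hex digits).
After byte 1 (0x48): reg=0xFF
After byte 2 (0x0A): reg=0xC5
After byte 3 (0xD1): reg=0x6C
After byte 4 (0x05): reg=0x18

Answer: 0x18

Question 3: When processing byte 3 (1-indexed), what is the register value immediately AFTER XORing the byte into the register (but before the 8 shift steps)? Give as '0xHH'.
Answer: 0x14

Derivation:
Register before byte 3: 0xC5
Byte 3: 0xD1
0xC5 XOR 0xD1 = 0x14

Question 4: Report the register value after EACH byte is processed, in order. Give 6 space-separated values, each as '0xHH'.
0xFF 0xC5 0x6C 0x18 0xA4 0xB1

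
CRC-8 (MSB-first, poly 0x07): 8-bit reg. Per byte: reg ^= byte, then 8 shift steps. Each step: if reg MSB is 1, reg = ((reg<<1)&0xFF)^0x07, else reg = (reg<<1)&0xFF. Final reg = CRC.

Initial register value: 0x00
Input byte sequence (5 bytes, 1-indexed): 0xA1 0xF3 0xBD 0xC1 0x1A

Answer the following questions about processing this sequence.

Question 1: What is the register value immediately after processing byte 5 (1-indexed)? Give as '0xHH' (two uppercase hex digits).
After byte 1 (0xA1): reg=0x6E
After byte 2 (0xF3): reg=0xDA
After byte 3 (0xBD): reg=0x32
After byte 4 (0xC1): reg=0xD7
After byte 5 (0x1A): reg=0x6D

Answer: 0x6D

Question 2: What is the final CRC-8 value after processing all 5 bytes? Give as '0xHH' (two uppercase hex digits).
After byte 1 (0xA1): reg=0x6E
After byte 2 (0xF3): reg=0xDA
After byte 3 (0xBD): reg=0x32
After byte 4 (0xC1): reg=0xD7
After byte 5 (0x1A): reg=0x6D

Answer: 0x6D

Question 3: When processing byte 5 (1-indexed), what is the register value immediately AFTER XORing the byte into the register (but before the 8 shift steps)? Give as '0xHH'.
Answer: 0xCD

Derivation:
Register before byte 5: 0xD7
Byte 5: 0x1A
0xD7 XOR 0x1A = 0xCD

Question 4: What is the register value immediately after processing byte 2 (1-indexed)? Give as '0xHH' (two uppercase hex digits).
After byte 1 (0xA1): reg=0x6E
After byte 2 (0xF3): reg=0xDA

Answer: 0xDA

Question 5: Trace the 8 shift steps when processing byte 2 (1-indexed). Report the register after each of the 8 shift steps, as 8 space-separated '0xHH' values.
Answer: 0x3D 0x7A 0xF4 0xEF 0xD9 0xB5 0x6D 0xDA

Derivation:
After byte 1 (0xA1): reg=0x6E
Register before byte 2: 0x6E
After XOR with byte 0xF3: 0x9D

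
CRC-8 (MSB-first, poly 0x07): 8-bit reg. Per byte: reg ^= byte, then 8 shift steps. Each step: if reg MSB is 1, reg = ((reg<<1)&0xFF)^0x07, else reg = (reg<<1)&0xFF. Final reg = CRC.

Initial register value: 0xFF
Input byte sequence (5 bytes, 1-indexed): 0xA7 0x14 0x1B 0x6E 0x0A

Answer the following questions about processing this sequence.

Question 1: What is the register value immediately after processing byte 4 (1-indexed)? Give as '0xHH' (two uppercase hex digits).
After byte 1 (0xA7): reg=0x8F
After byte 2 (0x14): reg=0xC8
After byte 3 (0x1B): reg=0x37
After byte 4 (0x6E): reg=0x88

Answer: 0x88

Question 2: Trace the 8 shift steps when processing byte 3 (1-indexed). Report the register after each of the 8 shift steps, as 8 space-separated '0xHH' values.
Answer: 0xA1 0x45 0x8A 0x13 0x26 0x4C 0x98 0x37

Derivation:
After byte 1 (0xA7): reg=0x8F
After byte 2 (0x14): reg=0xC8
Register before byte 3: 0xC8
After XOR with byte 0x1B: 0xD3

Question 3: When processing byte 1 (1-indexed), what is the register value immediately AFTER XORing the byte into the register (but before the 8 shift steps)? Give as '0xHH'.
Answer: 0x58

Derivation:
Register before byte 1: 0xFF
Byte 1: 0xA7
0xFF XOR 0xA7 = 0x58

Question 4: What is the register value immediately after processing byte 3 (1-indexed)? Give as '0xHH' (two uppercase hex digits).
After byte 1 (0xA7): reg=0x8F
After byte 2 (0x14): reg=0xC8
After byte 3 (0x1B): reg=0x37

Answer: 0x37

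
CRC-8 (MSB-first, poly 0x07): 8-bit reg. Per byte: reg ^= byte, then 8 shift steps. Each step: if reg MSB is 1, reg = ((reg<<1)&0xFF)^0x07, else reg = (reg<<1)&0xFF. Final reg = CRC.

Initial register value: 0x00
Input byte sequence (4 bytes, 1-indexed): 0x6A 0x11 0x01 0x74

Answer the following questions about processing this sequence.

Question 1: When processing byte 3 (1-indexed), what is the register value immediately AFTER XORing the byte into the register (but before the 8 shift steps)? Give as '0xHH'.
Answer: 0x01

Derivation:
Register before byte 3: 0x00
Byte 3: 0x01
0x00 XOR 0x01 = 0x01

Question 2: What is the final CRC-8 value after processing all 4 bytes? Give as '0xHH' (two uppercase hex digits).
After byte 1 (0x6A): reg=0x11
After byte 2 (0x11): reg=0x00
After byte 3 (0x01): reg=0x07
After byte 4 (0x74): reg=0x5E

Answer: 0x5E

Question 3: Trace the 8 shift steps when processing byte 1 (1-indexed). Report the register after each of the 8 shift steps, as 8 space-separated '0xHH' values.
Register before byte 1: 0x00
After XOR with byte 0x6A: 0x6A

Answer: 0xD4 0xAF 0x59 0xB2 0x63 0xC6 0x8B 0x11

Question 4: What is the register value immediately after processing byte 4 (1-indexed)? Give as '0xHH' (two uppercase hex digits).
After byte 1 (0x6A): reg=0x11
After byte 2 (0x11): reg=0x00
After byte 3 (0x01): reg=0x07
After byte 4 (0x74): reg=0x5E

Answer: 0x5E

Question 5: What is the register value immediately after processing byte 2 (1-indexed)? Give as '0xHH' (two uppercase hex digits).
Answer: 0x00

Derivation:
After byte 1 (0x6A): reg=0x11
After byte 2 (0x11): reg=0x00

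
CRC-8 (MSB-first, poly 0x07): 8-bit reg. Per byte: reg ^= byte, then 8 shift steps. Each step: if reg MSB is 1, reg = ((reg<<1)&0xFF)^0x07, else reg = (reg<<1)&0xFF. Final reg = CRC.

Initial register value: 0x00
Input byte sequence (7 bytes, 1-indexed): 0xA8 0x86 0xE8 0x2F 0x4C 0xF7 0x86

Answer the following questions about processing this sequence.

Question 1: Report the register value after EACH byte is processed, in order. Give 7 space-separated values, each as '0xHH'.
0x51 0x2B 0x47 0x1F 0xBE 0xF8 0x7D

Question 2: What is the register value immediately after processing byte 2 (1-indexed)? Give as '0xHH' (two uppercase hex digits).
Answer: 0x2B

Derivation:
After byte 1 (0xA8): reg=0x51
After byte 2 (0x86): reg=0x2B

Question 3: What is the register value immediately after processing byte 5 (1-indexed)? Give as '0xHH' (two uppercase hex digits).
After byte 1 (0xA8): reg=0x51
After byte 2 (0x86): reg=0x2B
After byte 3 (0xE8): reg=0x47
After byte 4 (0x2F): reg=0x1F
After byte 5 (0x4C): reg=0xBE

Answer: 0xBE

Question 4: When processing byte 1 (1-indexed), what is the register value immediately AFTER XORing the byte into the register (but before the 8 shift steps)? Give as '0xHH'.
Register before byte 1: 0x00
Byte 1: 0xA8
0x00 XOR 0xA8 = 0xA8

Answer: 0xA8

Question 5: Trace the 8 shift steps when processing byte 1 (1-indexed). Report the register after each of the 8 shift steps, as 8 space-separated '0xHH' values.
Answer: 0x57 0xAE 0x5B 0xB6 0x6B 0xD6 0xAB 0x51

Derivation:
Register before byte 1: 0x00
After XOR with byte 0xA8: 0xA8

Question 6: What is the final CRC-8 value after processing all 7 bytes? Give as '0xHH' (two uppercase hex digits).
Answer: 0x7D

Derivation:
After byte 1 (0xA8): reg=0x51
After byte 2 (0x86): reg=0x2B
After byte 3 (0xE8): reg=0x47
After byte 4 (0x2F): reg=0x1F
After byte 5 (0x4C): reg=0xBE
After byte 6 (0xF7): reg=0xF8
After byte 7 (0x86): reg=0x7D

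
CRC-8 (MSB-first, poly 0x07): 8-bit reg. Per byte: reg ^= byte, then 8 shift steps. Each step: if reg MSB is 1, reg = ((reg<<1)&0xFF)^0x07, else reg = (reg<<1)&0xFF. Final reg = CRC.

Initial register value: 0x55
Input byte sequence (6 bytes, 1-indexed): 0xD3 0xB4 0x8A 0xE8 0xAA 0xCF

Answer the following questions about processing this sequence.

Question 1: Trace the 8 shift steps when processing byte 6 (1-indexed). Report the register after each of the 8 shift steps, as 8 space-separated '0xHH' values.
Answer: 0xD1 0xA5 0x4D 0x9A 0x33 0x66 0xCC 0x9F

Derivation:
After byte 1 (0xD3): reg=0x9B
After byte 2 (0xB4): reg=0xCD
After byte 3 (0x8A): reg=0xD2
After byte 4 (0xE8): reg=0xA6
After byte 5 (0xAA): reg=0x24
Register before byte 6: 0x24
After XOR with byte 0xCF: 0xEB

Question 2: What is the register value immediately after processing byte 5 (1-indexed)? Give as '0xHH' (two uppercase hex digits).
Answer: 0x24

Derivation:
After byte 1 (0xD3): reg=0x9B
After byte 2 (0xB4): reg=0xCD
After byte 3 (0x8A): reg=0xD2
After byte 4 (0xE8): reg=0xA6
After byte 5 (0xAA): reg=0x24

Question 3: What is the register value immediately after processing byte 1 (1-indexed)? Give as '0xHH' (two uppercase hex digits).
Answer: 0x9B

Derivation:
After byte 1 (0xD3): reg=0x9B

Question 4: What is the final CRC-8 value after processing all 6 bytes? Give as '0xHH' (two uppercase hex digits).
After byte 1 (0xD3): reg=0x9B
After byte 2 (0xB4): reg=0xCD
After byte 3 (0x8A): reg=0xD2
After byte 4 (0xE8): reg=0xA6
After byte 5 (0xAA): reg=0x24
After byte 6 (0xCF): reg=0x9F

Answer: 0x9F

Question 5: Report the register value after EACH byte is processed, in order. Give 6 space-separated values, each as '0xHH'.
0x9B 0xCD 0xD2 0xA6 0x24 0x9F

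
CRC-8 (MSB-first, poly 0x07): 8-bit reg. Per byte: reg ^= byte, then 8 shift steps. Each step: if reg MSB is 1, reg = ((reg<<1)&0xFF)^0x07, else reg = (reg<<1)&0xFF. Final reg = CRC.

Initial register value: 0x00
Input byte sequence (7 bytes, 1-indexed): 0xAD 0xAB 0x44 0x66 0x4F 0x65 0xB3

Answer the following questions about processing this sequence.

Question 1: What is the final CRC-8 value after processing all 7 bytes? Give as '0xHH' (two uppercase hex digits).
After byte 1 (0xAD): reg=0x4A
After byte 2 (0xAB): reg=0xA9
After byte 3 (0x44): reg=0x8D
After byte 4 (0x66): reg=0x9F
After byte 5 (0x4F): reg=0x3E
After byte 6 (0x65): reg=0x86
After byte 7 (0xB3): reg=0x8B

Answer: 0x8B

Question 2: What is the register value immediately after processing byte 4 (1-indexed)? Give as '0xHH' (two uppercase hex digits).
After byte 1 (0xAD): reg=0x4A
After byte 2 (0xAB): reg=0xA9
After byte 3 (0x44): reg=0x8D
After byte 4 (0x66): reg=0x9F

Answer: 0x9F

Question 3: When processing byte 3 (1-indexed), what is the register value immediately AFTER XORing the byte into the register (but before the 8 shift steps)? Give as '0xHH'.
Answer: 0xED

Derivation:
Register before byte 3: 0xA9
Byte 3: 0x44
0xA9 XOR 0x44 = 0xED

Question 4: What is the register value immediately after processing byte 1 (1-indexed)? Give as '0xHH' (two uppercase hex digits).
After byte 1 (0xAD): reg=0x4A

Answer: 0x4A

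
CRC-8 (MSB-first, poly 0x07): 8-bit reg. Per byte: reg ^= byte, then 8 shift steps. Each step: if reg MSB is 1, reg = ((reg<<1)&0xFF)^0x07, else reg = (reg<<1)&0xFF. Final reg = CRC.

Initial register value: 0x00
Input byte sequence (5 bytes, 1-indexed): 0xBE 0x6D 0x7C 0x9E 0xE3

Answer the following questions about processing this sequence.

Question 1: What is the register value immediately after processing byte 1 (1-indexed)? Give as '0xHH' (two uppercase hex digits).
After byte 1 (0xBE): reg=0x33

Answer: 0x33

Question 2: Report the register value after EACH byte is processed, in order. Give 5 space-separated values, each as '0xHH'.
0x33 0x9D 0xA9 0x85 0x35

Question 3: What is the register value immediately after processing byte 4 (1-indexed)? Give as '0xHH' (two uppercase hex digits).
After byte 1 (0xBE): reg=0x33
After byte 2 (0x6D): reg=0x9D
After byte 3 (0x7C): reg=0xA9
After byte 4 (0x9E): reg=0x85

Answer: 0x85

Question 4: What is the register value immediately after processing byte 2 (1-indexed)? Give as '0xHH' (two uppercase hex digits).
Answer: 0x9D

Derivation:
After byte 1 (0xBE): reg=0x33
After byte 2 (0x6D): reg=0x9D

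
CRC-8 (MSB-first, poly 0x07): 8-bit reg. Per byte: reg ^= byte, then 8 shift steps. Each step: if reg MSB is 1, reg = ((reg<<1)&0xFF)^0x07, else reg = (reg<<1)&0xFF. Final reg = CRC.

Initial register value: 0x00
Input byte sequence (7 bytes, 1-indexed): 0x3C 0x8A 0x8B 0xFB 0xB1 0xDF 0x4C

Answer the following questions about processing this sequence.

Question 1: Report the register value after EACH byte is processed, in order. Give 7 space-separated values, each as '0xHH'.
0xB4 0xBA 0x97 0x03 0x17 0x76 0xA6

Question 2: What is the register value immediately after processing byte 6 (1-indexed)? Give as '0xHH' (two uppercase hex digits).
Answer: 0x76

Derivation:
After byte 1 (0x3C): reg=0xB4
After byte 2 (0x8A): reg=0xBA
After byte 3 (0x8B): reg=0x97
After byte 4 (0xFB): reg=0x03
After byte 5 (0xB1): reg=0x17
After byte 6 (0xDF): reg=0x76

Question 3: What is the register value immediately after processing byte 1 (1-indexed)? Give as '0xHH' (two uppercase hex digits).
Answer: 0xB4

Derivation:
After byte 1 (0x3C): reg=0xB4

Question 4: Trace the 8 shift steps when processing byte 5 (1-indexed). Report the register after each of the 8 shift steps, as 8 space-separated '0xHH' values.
Answer: 0x63 0xC6 0x8B 0x11 0x22 0x44 0x88 0x17

Derivation:
After byte 1 (0x3C): reg=0xB4
After byte 2 (0x8A): reg=0xBA
After byte 3 (0x8B): reg=0x97
After byte 4 (0xFB): reg=0x03
Register before byte 5: 0x03
After XOR with byte 0xB1: 0xB2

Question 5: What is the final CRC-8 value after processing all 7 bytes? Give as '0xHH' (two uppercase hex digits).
Answer: 0xA6

Derivation:
After byte 1 (0x3C): reg=0xB4
After byte 2 (0x8A): reg=0xBA
After byte 3 (0x8B): reg=0x97
After byte 4 (0xFB): reg=0x03
After byte 5 (0xB1): reg=0x17
After byte 6 (0xDF): reg=0x76
After byte 7 (0x4C): reg=0xA6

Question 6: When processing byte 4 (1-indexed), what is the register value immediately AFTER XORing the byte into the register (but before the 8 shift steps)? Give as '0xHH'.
Answer: 0x6C

Derivation:
Register before byte 4: 0x97
Byte 4: 0xFB
0x97 XOR 0xFB = 0x6C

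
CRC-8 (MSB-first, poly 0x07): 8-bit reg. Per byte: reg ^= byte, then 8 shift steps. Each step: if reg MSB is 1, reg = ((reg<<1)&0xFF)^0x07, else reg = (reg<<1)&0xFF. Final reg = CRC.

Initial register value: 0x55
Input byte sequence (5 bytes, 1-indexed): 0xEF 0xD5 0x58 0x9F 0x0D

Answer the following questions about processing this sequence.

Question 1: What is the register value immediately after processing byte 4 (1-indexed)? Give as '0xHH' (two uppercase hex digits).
Answer: 0x9B

Derivation:
After byte 1 (0xEF): reg=0x2F
After byte 2 (0xD5): reg=0xE8
After byte 3 (0x58): reg=0x19
After byte 4 (0x9F): reg=0x9B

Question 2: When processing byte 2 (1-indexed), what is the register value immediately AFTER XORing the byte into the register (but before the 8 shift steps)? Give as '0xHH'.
Register before byte 2: 0x2F
Byte 2: 0xD5
0x2F XOR 0xD5 = 0xFA

Answer: 0xFA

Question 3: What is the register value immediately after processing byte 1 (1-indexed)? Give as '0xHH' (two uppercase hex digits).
After byte 1 (0xEF): reg=0x2F

Answer: 0x2F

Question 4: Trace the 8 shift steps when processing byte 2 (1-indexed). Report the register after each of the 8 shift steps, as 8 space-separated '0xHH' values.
Answer: 0xF3 0xE1 0xC5 0x8D 0x1D 0x3A 0x74 0xE8

Derivation:
After byte 1 (0xEF): reg=0x2F
Register before byte 2: 0x2F
After XOR with byte 0xD5: 0xFA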